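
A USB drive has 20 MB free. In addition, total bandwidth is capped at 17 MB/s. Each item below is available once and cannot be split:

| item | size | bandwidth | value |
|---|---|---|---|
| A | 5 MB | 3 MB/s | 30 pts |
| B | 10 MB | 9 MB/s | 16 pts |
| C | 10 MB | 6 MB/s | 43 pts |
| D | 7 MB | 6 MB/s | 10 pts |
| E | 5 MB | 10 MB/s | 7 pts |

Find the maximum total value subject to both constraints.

73 pts

Feasible sets respecting both limits:
- A+C: size 15, bandwidth 9, value 73
- B+C: size 20, bandwidth 15, value 59
- C+D: size 17, bandwidth 12, value 53
Best: 73 pts.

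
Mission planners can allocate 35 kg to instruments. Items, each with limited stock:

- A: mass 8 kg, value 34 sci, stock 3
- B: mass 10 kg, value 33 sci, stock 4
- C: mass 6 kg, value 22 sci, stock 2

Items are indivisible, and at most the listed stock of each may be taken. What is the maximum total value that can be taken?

Best selections within mass 35 and stock limits:
- 3×A + 1×B: mass 34, value 135
- 3×A + 1×C: mass 30, value 124
- 2×A + 1×B + 1×C: mass 32, value 123
Best: 135 sci.

135 sci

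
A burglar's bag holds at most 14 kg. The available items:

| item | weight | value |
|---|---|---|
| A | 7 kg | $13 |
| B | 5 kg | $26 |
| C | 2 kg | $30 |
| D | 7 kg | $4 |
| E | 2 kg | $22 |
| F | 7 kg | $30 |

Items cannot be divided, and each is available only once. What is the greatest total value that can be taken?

$86

This is a 0/1 knapsack; check combinations near the capacity.
- B+C+F: weight 5+2+7=14, value 26+30+30=86
- C+E+F: weight 2+2+7=11, value 30+22+30=82
- B+C+E: weight 5+2+2=9, value 26+30+22=78
Best: $86.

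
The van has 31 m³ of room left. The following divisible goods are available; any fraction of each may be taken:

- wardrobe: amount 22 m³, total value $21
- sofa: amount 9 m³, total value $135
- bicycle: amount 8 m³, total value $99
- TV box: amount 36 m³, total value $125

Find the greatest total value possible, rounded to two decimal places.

Take in order of value per unit:
- sofa (135/9 per unit): all 9 → value 135, running total 135.00
- bicycle (99/8 per unit): all 8 → value 99, running total 234.00
- TV box (125/36 per unit): 14 of 36 → value 14×125/36 = 48.6111, running total 282.61
Total 282.61.

282.61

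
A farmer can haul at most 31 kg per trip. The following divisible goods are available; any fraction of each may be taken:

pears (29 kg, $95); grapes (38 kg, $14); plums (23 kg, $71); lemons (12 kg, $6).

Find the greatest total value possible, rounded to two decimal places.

Take in order of value per unit:
- pears (95/29 per unit): all 29 → value 95, running total 95.00
- plums (71/23 per unit): 2 of 23 → value 2×71/23 = 6.1739, running total 101.17
Total 101.17.

101.17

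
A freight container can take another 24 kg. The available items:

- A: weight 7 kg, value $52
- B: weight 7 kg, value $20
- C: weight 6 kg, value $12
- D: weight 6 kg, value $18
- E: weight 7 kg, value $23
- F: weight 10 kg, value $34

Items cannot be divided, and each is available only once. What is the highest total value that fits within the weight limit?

Check high-value combinations within 24 kg:
- A+E+F: weight 7+7+10=24, value 52+23+34=109
- A+B+F: weight 7+7+10=24, value 52+20+34=106
- A+D+F: weight 7+6+10=23, value 52+18+34=104
- A+C+F: weight 7+6+10=23, value 52+12+34=98
- A+B+E: weight 7+7+7=21, value 52+20+23=95
Best: $109.

$109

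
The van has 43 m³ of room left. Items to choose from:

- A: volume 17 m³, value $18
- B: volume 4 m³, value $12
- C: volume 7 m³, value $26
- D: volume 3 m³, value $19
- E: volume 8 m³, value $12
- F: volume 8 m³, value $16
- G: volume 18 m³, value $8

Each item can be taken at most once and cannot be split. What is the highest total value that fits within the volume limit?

This is a 0/1 knapsack; check combinations near the capacity.
- A+B+C+D+F: volume 17+4+7+3+8=39, value 18+12+26+19+16=91
- A+C+D+E+F: volume 17+7+3+8+8=43, value 18+26+19+12+16=91
- A+B+C+D+E: volume 17+4+7+3+8=39, value 18+12+26+19+12=87
Best: $91.

$91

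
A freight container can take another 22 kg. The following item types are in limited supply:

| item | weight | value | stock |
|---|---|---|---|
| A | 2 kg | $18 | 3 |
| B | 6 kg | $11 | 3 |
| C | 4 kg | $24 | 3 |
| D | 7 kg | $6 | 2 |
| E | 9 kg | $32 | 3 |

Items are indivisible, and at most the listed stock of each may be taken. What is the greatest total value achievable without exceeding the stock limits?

$126

Top feasible selections:
- 3×A + 3×C: weight 18, value 126
- 2×A + 1×B + 3×C: weight 22, value 119
- 2×A + 2×C + 1×E: weight 21, value 116
Best: $126.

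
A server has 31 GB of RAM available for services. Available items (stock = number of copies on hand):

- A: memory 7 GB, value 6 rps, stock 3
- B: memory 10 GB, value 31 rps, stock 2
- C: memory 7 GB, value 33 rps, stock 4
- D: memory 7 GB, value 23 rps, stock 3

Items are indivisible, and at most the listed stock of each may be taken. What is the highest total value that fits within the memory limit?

Top feasible selections:
- 4×C: memory 28, value 132
- 1×B + 3×C: memory 31, value 130
- 3×C + 1×D: memory 28, value 122
- 1×B + 2×C + 1×D: memory 31, value 120
Best: 132 rps.

132 rps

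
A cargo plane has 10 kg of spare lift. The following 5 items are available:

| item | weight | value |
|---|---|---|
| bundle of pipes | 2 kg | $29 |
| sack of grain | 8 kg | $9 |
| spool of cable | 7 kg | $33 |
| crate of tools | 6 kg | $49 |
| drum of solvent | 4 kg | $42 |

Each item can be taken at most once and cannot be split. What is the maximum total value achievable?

$91

Check high-value combinations within 10 kg:
- crate of tools+drum of solvent: weight 6+4=10, value 49+42=91
- bundle of pipes+crate of tools: weight 2+6=8, value 29+49=78
- bundle of pipes+drum of solvent: weight 2+4=6, value 29+42=71
Best: $91.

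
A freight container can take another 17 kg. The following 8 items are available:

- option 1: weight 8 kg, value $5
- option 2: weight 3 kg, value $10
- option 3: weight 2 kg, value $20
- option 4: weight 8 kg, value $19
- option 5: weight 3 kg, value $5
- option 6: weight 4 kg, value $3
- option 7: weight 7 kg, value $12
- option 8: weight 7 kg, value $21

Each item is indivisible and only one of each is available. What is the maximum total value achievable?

Check high-value combinations within 17 kg:
- option 3+option 4+option 8: weight 2+8+7=17, value 20+19+21=60
- option 2+option 3+option 5+option 8: weight 3+2+3+7=15, value 10+20+5+21=56
- option 2+option 3+option 4+option 5: weight 3+2+8+3=16, value 10+20+19+5=54
- option 2+option 3+option 6+option 8: weight 3+2+4+7=16, value 10+20+3+21=54
Best: $60.

$60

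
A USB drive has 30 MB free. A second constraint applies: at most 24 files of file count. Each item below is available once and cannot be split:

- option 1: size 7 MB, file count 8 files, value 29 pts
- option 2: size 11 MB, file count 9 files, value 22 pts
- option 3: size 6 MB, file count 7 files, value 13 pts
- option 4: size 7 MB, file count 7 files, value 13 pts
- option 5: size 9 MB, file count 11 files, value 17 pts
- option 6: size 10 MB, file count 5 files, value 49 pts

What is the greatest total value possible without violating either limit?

Feasible sets respecting both limits:
- option 1+option 2+option 6: size 28, file count 22, value 100
- option 1+option 5+option 6: size 26, file count 24, value 95
- option 1+option 3+option 6: size 23, file count 20, value 91
Best: 100 pts.

100 pts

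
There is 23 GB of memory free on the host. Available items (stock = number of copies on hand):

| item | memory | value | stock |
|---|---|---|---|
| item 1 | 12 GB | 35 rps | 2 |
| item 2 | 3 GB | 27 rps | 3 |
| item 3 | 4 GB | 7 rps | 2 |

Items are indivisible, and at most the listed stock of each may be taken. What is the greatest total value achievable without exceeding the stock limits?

116 rps

Top feasible selections:
- 1×item 1 + 3×item 2: memory 21, value 116
- 1×item 1 + 2×item 2 + 1×item 3: memory 22, value 96
- 3×item 2 + 2×item 3: memory 17, value 95
- 1×item 1 + 2×item 2: memory 18, value 89
Best: 116 rps.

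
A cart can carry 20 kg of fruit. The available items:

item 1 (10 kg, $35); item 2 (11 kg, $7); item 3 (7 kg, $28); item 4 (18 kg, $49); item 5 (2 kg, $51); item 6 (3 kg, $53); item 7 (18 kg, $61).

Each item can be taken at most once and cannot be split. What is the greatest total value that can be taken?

This is a 0/1 knapsack; check combinations near the capacity.
- item 1+item 5+item 6: weight 10+2+3=15, value 35+51+53=139
- item 3+item 5+item 6: weight 7+2+3=12, value 28+51+53=132
- item 1+item 3+item 6: weight 10+7+3=20, value 35+28+53=116
- item 1+item 3+item 5: weight 10+7+2=19, value 35+28+51=114
Best: $139.

$139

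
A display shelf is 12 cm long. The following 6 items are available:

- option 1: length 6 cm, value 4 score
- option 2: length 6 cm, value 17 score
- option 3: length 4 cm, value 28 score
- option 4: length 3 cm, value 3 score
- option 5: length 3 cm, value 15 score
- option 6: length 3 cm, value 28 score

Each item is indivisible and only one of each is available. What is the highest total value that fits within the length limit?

Check high-value combinations within 12 cm:
- option 3+option 5+option 6: length 4+3+3=10, value 28+15+28=71
- option 2+option 5+option 6: length 6+3+3=12, value 17+15+28=60
- option 3+option 4+option 6: length 4+3+3=10, value 28+3+28=59
Best: 71 score.

71 score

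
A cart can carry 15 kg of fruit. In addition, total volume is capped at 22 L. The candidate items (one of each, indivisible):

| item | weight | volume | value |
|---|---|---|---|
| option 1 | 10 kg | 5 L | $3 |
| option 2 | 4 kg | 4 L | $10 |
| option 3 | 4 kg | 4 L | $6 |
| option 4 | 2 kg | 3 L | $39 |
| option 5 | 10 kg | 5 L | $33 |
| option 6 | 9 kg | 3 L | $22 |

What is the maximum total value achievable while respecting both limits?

Feasible sets respecting both limits:
- option 4+option 5: weight 12, volume 8, value 72
- option 2+option 4+option 6: weight 15, volume 10, value 71
- option 3+option 4+option 6: weight 15, volume 10, value 67
- option 4+option 6: weight 11, volume 6, value 61
Best: $72.

$72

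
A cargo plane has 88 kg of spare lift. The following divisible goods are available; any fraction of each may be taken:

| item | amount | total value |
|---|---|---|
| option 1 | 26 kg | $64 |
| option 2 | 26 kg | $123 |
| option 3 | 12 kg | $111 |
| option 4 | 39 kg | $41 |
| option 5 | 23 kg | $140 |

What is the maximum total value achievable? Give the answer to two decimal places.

439.05

Take in order of value per unit:
- option 3 (111/12 per unit): all 12 → value 111, running total 111.00
- option 5 (140/23 per unit): all 23 → value 140, running total 251.00
- option 2 (123/26 per unit): all 26 → value 123, running total 374.00
- option 1 (64/26 per unit): all 26 → value 64, running total 438.00
- option 4 (41/39 per unit): 1 of 39 → value 1×41/39 = 1.0513, running total 439.05
Total 439.05.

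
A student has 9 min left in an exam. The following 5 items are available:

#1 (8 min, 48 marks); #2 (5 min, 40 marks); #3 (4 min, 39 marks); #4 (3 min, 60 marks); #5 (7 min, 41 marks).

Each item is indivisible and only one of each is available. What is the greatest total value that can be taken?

100 marks

This is a 0/1 knapsack; check combinations near the capacity.
- #2+#4: time 5+3=8, value 40+60=100
- #3+#4: time 4+3=7, value 39+60=99
- #2+#3: time 5+4=9, value 40+39=79
Best: 100 marks.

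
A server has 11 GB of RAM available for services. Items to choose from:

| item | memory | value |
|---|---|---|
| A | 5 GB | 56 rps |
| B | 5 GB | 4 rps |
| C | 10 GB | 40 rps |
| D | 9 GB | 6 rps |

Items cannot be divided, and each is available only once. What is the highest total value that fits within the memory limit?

60 rps

Check high-value combinations within 11 GB:
- A+B: memory 5+5=10, value 56+4=60
- A: memory 5, value 56
- C: memory 10, value 40
- D: memory 9, value 6
- B: memory 5, value 4
Best: 60 rps.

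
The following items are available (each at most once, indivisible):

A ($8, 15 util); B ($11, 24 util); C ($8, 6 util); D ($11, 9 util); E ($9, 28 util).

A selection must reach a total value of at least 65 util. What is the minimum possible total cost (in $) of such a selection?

28

Subsets with value ≥ 65, sorted by total cost:
- A+B+E: cost 28, value 67
- A+B+C+E: cost 36, value 73
- A+B+D+E: cost 39, value 76
Minimum cost: 28 $.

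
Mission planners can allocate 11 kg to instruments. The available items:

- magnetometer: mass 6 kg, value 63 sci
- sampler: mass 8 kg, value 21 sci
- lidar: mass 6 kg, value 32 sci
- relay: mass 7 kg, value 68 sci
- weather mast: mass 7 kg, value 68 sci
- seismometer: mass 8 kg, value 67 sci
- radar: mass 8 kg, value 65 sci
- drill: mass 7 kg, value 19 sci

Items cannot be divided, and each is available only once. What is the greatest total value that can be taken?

68 sci

Check high-value combinations within 11 kg:
- relay: mass 7, value 68
- weather mast: mass 7, value 68
- seismometer: mass 8, value 67
- radar: mass 8, value 65
Best: 68 sci.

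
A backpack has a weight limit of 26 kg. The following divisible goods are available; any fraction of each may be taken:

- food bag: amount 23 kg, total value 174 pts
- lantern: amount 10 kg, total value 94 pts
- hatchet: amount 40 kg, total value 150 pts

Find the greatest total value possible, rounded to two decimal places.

Take in order of value per unit:
- lantern (94/10 per unit): all 10 → value 94, running total 94.00
- food bag (174/23 per unit): 16 of 23 → value 16×174/23 = 121.0435, running total 215.04
Total 215.04.

215.04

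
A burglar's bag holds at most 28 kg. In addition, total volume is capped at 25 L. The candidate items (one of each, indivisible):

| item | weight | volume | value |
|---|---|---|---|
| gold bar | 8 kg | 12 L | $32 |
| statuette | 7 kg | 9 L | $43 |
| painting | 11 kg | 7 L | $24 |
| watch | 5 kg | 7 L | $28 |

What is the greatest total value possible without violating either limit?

$95

Feasible sets respecting both limits:
- statuette+painting+watch: weight 23, volume 23, value 95
- gold bar+statuette: weight 15, volume 21, value 75
- statuette+watch: weight 12, volume 16, value 71
- statuette+painting: weight 18, volume 16, value 67
Best: $95.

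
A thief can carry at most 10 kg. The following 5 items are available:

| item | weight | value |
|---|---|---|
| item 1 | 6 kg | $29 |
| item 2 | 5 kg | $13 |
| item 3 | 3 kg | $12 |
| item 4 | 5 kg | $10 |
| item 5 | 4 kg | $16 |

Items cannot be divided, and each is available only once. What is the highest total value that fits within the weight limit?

$45

Check high-value combinations within 10 kg:
- item 1+item 5: weight 6+4=10, value 29+16=45
- item 1+item 3: weight 6+3=9, value 29+12=41
- item 1: weight 6, value 29
- item 2+item 5: weight 5+4=9, value 13+16=29
Best: $45.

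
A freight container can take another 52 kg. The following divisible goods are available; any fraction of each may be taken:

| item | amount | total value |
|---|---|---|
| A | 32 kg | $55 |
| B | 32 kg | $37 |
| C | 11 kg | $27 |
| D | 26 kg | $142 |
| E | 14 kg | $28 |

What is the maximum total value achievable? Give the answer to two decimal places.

198.72

Take in order of value per unit:
- D (142/26 per unit): all 26 → value 142, running total 142.00
- C (27/11 per unit): all 11 → value 27, running total 169.00
- E (28/14 per unit): all 14 → value 28, running total 197.00
- A (55/32 per unit): 1 of 32 → value 1×55/32 = 1.7188, running total 198.72
Total 198.72.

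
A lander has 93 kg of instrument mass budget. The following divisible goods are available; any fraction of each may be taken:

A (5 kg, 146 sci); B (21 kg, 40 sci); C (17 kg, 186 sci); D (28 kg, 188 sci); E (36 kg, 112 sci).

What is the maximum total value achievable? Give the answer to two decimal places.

645.33

Take in order of value per unit:
- A (146/5 per unit): all 5 → value 146, running total 146.00
- C (186/17 per unit): all 17 → value 186, running total 332.00
- D (188/28 per unit): all 28 → value 188, running total 520.00
- E (112/36 per unit): all 36 → value 112, running total 632.00
- B (40/21 per unit): 7 of 21 → value 7×40/21 = 13.3333, running total 645.33
Total 645.33.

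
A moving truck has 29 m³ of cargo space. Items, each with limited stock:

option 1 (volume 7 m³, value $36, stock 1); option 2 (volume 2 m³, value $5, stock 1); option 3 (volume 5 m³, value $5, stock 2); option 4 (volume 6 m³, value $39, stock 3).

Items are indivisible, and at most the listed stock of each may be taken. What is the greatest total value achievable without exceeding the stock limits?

$158

Top feasible selections:
- 1×option 1 + 1×option 2 + 3×option 4: volume 27, value 158
- 1×option 1 + 3×option 4: volume 25, value 153
- 1×option 2 + 1×option 3 + 3×option 4: volume 25, value 127
- 2×option 3 + 3×option 4: volume 28, value 127
Best: $158.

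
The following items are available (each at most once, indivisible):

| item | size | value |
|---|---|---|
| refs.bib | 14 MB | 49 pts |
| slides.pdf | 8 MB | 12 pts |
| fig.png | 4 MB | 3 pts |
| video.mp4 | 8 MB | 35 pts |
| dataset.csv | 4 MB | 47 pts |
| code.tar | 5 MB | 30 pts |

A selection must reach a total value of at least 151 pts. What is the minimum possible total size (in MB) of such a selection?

Subsets with value ≥ 151, sorted by total size:
- refs.bib+video.mp4+dataset.csv+code.tar: size 31, value 161
- refs.bib+fig.png+video.mp4+dataset.csv+code.tar: size 35, value 164
Minimum size: 31 MB.

31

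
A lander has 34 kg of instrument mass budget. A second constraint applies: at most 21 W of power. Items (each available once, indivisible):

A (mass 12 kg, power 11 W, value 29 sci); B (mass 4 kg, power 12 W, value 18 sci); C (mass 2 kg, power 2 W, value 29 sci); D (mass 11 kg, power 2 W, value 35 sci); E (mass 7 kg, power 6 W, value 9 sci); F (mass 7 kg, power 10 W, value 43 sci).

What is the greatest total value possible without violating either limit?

Feasible sets respecting both limits:
- C+D+E+F: mass 27, power 20, value 116
- C+D+F: mass 20, power 14, value 107
- A+C+D+E: mass 32, power 21, value 102
- A+C+D: mass 25, power 15, value 93
Best: 116 sci.

116 sci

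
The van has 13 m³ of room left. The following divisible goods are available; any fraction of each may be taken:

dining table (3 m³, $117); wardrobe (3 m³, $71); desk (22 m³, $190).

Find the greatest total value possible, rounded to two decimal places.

248.45

Take in order of value per unit:
- dining table (117/3 per unit): all 3 → value 117, running total 117.00
- wardrobe (71/3 per unit): all 3 → value 71, running total 188.00
- desk (190/22 per unit): 7 of 22 → value 7×190/22 = 60.4545, running total 248.45
Total 248.45.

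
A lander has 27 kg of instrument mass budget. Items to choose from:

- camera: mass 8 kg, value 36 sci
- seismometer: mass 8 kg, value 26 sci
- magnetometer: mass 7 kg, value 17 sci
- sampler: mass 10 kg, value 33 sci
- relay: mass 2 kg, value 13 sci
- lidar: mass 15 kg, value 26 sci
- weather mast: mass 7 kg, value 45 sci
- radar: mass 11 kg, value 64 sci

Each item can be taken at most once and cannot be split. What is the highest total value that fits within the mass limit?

145 sci

This is a 0/1 knapsack; check combinations near the capacity.
- camera+weather mast+radar: mass 8+7+11=26, value 36+45+64=145
- magnetometer+relay+weather mast+radar: mass 7+2+7+11=27, value 17+13+45+64=139
- seismometer+weather mast+radar: mass 8+7+11=26, value 26+45+64=135
Best: 145 sci.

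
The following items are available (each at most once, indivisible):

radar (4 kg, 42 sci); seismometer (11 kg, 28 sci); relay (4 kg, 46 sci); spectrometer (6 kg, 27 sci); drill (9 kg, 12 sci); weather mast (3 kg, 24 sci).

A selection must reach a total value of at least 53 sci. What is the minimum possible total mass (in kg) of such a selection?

Subsets with value ≥ 53, sorted by total mass:
- relay+weather mast: mass 7, value 70
- radar+weather mast: mass 7, value 66
- radar+relay: mass 8, value 88
Minimum mass: 7 kg.

7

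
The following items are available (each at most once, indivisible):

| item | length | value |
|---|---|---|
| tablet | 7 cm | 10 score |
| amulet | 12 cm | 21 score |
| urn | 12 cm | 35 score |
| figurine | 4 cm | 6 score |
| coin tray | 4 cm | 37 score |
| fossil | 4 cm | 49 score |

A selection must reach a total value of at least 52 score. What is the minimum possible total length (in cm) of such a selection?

Subsets with value ≥ 52, sorted by total length:
- coin tray+fossil: length 8, value 86
- figurine+fossil: length 8, value 55
- tablet+fossil: length 11, value 59
- figurine+coin tray+fossil: length 12, value 92
Minimum length: 8 cm.

8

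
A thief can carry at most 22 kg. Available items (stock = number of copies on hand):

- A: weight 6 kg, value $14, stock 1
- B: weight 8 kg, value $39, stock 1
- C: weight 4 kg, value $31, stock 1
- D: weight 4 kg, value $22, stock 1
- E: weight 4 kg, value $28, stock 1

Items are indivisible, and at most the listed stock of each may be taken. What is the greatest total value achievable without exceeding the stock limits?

Best selections within weight 22 and stock limits:
- 1×B + 1×C + 1×D + 1×E: weight 20, value 120
- 1×A + 1×B + 1×C + 1×E: weight 22, value 112
- 1×A + 1×B + 1×C + 1×D: weight 22, value 106
- 1×A + 1×B + 1×D + 1×E: weight 22, value 103
Best: $120.

$120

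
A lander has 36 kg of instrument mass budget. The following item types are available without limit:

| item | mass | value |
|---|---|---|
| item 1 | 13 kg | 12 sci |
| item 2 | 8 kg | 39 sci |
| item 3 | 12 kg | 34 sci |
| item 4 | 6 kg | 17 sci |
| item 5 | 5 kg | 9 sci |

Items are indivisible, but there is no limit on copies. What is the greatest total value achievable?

Best value-per-unit is item 2 at 39/8, and filling with it alone uses mass 4×8=32. No mix of the others beats 4×39 = 156.

156 sci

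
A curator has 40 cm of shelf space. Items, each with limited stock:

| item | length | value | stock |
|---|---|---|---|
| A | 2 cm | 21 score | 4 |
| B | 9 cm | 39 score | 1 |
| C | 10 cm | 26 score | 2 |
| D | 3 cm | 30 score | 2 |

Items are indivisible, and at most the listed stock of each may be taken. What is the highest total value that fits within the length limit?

209 score

Top feasible selections:
- 4×A + 1×B + 1×C + 2×D: length 33, value 209
- 4×A + 1×B + 2×C + 1×D: length 40, value 205
- 4×A + 2×C + 2×D: length 34, value 196
Best: 209 score.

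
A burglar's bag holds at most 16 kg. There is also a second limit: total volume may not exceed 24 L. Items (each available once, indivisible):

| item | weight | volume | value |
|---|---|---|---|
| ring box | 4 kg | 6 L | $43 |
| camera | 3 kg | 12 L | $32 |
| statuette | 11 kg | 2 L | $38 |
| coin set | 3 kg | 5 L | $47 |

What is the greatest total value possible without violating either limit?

$122

Feasible sets respecting both limits:
- ring box+camera+coin set: weight 10, volume 23, value 122
- ring box+coin set: weight 7, volume 11, value 90
- statuette+coin set: weight 14, volume 7, value 85
- ring box+statuette: weight 15, volume 8, value 81
Best: $122.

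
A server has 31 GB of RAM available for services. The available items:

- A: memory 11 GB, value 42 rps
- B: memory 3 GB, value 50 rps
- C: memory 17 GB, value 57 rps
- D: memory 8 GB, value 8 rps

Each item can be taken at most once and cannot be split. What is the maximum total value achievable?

Check high-value combinations within 31 GB:
- A+B+C: memory 11+3+17=31, value 42+50+57=149
- B+C+D: memory 3+17+8=28, value 50+57+8=115
- B+C: memory 3+17=20, value 50+57=107
- A+B+D: memory 11+3+8=22, value 42+50+8=100
Best: 149 rps.

149 rps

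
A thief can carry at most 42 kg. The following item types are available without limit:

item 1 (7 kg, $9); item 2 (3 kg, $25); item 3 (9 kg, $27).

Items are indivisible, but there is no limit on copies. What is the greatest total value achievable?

$350

Best value-per-unit is item 2 at 25/3, and filling with it alone uses weight 14×3=42. No mix of the others beats 14×25 = 350.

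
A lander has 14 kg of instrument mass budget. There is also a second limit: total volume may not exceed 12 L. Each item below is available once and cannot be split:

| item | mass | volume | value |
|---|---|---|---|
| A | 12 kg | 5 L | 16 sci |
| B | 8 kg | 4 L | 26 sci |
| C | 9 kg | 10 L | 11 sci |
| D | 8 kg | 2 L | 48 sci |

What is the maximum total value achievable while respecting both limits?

Feasible sets respecting both limits:
- D: mass 8, volume 2, value 48
- B: mass 8, volume 4, value 26
- A: mass 12, volume 5, value 16
- C: mass 9, volume 10, value 11
Best: 48 sci.

48 sci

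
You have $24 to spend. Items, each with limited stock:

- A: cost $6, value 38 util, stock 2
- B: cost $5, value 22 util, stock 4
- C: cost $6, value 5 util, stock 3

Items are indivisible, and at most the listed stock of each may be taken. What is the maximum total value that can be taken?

120 util

Best selections within cost 24 and stock limits:
- 2×A + 2×B: cost 22, value 120
- 1×A + 3×B: cost 21, value 104
Best: 120 util.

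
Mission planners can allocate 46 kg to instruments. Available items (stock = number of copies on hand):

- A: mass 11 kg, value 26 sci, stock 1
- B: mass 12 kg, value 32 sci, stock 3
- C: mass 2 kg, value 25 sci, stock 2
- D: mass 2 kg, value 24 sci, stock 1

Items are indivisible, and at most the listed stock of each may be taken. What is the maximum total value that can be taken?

170 sci

Best selections within mass 46 and stock limits:
- 3×B + 2×C + 1×D: mass 42, value 170
- 1×A + 2×B + 2×C + 1×D: mass 41, value 164
- 3×B + 2×C: mass 40, value 146
Best: 170 sci.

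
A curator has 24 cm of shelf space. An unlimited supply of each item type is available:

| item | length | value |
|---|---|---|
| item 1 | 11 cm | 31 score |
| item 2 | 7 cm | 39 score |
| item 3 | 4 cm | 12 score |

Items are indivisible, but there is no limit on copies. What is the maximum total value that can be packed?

117 score

Best value-per-unit is item 2 at 39/7, and filling with it alone uses length 3×7=21. No mix of the others beats 3×39 = 117.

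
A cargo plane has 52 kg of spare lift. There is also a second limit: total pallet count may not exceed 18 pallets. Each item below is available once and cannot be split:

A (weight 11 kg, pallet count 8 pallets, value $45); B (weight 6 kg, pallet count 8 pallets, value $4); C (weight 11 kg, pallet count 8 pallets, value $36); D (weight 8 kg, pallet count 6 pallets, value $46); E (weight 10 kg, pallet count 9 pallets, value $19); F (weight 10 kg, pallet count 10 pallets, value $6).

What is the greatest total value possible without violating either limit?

$91

Feasible sets respecting both limits:
- A+D: weight 19, pallet count 14, value 91
- C+D: weight 19, pallet count 14, value 82
- A+C: weight 22, pallet count 16, value 81
Best: $91.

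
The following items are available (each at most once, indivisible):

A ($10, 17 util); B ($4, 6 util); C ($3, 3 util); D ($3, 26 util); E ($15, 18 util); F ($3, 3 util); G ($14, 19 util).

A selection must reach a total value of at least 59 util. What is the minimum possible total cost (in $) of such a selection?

27

Subsets with value ≥ 59, sorted by total cost:
- A+D+G: cost 27, value 62
- A+D+E: cost 28, value 61
Minimum cost: 27 $.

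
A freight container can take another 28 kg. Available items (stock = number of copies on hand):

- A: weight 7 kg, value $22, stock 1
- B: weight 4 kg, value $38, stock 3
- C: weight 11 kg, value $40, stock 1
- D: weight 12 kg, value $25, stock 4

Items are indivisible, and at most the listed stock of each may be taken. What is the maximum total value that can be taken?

Best selections within weight 28 and stock limits:
- 3×B + 1×C: weight 23, value 154
- 3×B + 1×D: weight 24, value 139
- 1×A + 2×B + 1×C: weight 26, value 138
Best: $154.

$154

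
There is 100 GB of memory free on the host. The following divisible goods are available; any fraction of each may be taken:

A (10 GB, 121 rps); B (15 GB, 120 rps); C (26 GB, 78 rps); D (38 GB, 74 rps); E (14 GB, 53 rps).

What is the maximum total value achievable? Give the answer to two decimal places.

440.16

Take in order of value per unit:
- A (121/10 per unit): all 10 → value 121, running total 121.00
- B (120/15 per unit): all 15 → value 120, running total 241.00
- E (53/14 per unit): all 14 → value 53, running total 294.00
- C (78/26 per unit): all 26 → value 78, running total 372.00
- D (74/38 per unit): 35 of 38 → value 35×74/38 = 68.1579, running total 440.16
Total 440.16.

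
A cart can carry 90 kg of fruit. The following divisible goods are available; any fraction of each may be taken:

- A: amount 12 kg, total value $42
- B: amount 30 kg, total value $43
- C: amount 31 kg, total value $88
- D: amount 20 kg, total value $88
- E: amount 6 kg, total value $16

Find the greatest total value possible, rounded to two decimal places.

264.10

Take in order of value per unit:
- D (88/20 per unit): all 20 → value 88, running total 88.00
- A (42/12 per unit): all 12 → value 42, running total 130.00
- C (88/31 per unit): all 31 → value 88, running total 218.00
- E (16/6 per unit): all 6 → value 16, running total 234.00
- B (43/30 per unit): 21 of 30 → value 21×43/30 = 30.1000, running total 264.10
Total 264.10.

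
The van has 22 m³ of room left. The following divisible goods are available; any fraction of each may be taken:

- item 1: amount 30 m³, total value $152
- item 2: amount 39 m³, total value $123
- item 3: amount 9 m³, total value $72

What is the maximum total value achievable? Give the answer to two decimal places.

Take in order of value per unit:
- item 3 (72/9 per unit): all 9 → value 72, running total 72.00
- item 1 (152/30 per unit): 13 of 30 → value 13×152/30 = 65.8667, running total 137.87
Total 137.87.

137.87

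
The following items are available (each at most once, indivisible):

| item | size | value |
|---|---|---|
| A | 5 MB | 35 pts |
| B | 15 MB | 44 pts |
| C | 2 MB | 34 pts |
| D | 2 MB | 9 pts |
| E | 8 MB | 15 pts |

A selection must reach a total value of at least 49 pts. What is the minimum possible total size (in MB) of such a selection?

7

Subsets with value ≥ 49, sorted by total size:
- A+C: size 7, value 69
- A+C+D: size 9, value 78
Minimum size: 7 MB.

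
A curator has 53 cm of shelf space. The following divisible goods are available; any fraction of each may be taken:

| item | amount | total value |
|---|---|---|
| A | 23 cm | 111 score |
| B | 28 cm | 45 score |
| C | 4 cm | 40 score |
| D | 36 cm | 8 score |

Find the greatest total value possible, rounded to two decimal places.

Take in order of value per unit:
- C (40/4 per unit): all 4 → value 40, running total 40.00
- A (111/23 per unit): all 23 → value 111, running total 151.00
- B (45/28 per unit): 26 of 28 → value 26×45/28 = 41.7857, running total 192.79
Total 192.79.

192.79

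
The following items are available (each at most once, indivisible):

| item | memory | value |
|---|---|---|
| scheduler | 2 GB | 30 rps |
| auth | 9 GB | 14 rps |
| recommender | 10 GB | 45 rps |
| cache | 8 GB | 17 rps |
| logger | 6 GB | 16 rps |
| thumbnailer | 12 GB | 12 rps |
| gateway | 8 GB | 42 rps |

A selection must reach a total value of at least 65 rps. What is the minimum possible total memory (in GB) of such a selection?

Subsets with value ≥ 65, sorted by total memory:
- scheduler+gateway: memory 10, value 72
- scheduler+recommender: memory 12, value 75
Minimum memory: 10 GB.

10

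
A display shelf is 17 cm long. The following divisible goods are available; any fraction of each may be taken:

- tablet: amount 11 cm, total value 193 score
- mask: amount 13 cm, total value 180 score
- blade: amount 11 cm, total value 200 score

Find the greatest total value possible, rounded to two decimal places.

305.27

Take in order of value per unit:
- blade (200/11 per unit): all 11 → value 200, running total 200.00
- tablet (193/11 per unit): 6 of 11 → value 6×193/11 = 105.2727, running total 305.27
Total 305.27.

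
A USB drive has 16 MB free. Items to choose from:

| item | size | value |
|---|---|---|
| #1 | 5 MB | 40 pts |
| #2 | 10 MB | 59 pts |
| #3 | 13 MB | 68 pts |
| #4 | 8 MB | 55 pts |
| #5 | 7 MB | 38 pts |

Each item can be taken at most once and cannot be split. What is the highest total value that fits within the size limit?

99 pts

Check high-value combinations within 16 MB:
- #1+#2: size 5+10=15, value 40+59=99
- #1+#4: size 5+8=13, value 40+55=95
- #4+#5: size 8+7=15, value 55+38=93
- #1+#5: size 5+7=12, value 40+38=78
- #3: size 13, value 68
Best: 99 pts.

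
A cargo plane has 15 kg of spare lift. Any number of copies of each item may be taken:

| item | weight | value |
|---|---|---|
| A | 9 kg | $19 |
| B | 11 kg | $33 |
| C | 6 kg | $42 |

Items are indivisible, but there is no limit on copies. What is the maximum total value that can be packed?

$84

Best value-per-unit is C at 42/6, and filling with it alone uses weight 2×6=12. No mix of the others beats 2×42 = 84.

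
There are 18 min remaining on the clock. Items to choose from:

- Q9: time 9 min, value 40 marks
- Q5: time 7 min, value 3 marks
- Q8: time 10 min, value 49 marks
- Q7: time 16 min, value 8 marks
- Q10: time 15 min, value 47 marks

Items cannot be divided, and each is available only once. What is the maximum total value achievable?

52 marks

Check high-value combinations within 18 min:
- Q5+Q8: time 7+10=17, value 3+49=52
- Q8: time 10, value 49
- Q10: time 15, value 47
- Q9+Q5: time 9+7=16, value 40+3=43
- Q9: time 9, value 40
Best: 52 marks.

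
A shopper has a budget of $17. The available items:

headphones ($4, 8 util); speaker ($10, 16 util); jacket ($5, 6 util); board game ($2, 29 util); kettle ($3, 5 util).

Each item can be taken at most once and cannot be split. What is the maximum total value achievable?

53 util

Check high-value combinations within $17:
- headphones+speaker+board game: cost 4+10+2=16, value 8+16+29=53
- speaker+jacket+board game: cost 10+5+2=17, value 16+6+29=51
- speaker+board game+kettle: cost 10+2+3=15, value 16+29+5=50
- headphones+jacket+board game+kettle: cost 4+5+2+3=14, value 8+6+29+5=48
- speaker+board game: cost 10+2=12, value 16+29=45
Best: 53 util.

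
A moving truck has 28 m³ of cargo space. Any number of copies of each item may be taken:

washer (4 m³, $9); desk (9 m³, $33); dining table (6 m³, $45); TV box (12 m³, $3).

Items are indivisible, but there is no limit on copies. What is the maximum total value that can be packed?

Best value-per-unit is dining table at 45/6; filling with it alone gives 4×45 = 180.
Optimal mix: 1×washer + 4×dining table → volume 28, value 189.

$189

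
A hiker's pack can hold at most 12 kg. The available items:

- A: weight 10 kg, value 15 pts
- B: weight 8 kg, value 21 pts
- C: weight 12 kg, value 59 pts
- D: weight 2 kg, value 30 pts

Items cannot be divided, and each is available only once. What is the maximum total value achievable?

59 pts

Check high-value combinations within 12 kg:
- C: weight 12, value 59
- B+D: weight 8+2=10, value 21+30=51
- A+D: weight 10+2=12, value 15+30=45
- D: weight 2, value 30
- B: weight 8, value 21
Best: 59 pts.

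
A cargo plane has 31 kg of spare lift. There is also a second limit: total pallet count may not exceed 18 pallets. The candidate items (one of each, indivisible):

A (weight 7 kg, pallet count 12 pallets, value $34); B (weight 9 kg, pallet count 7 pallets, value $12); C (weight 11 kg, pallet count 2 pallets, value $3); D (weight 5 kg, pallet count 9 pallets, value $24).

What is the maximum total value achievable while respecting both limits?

$39

Feasible sets respecting both limits:
- B+C+D: weight 25, pallet count 18, value 39
- A+C: weight 18, pallet count 14, value 37
- B+D: weight 14, pallet count 16, value 36
Best: $39.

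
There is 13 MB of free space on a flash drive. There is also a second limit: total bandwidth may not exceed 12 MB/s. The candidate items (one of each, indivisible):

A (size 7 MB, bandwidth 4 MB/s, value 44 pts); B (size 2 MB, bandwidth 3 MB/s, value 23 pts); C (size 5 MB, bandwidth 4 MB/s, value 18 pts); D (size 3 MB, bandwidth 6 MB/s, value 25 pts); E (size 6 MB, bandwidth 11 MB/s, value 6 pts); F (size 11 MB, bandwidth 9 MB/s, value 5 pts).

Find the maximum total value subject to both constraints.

69 pts

Feasible sets respecting both limits:
- A+D: size 10, bandwidth 10, value 69
- A+B: size 9, bandwidth 7, value 67
- A+C: size 12, bandwidth 8, value 62
Best: 69 pts.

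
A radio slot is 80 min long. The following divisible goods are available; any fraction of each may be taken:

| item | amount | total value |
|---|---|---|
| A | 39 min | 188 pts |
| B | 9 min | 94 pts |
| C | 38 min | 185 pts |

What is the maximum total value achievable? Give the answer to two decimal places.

438.08

Take in order of value per unit:
- B (94/9 per unit): all 9 → value 94, running total 94.00
- C (185/38 per unit): all 38 → value 185, running total 279.00
- A (188/39 per unit): 33 of 39 → value 33×188/39 = 159.0769, running total 438.08
Total 438.08.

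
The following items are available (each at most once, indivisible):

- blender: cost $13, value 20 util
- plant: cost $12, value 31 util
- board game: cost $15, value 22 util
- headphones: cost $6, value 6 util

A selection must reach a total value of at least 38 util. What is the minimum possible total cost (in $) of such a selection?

Subsets with value ≥ 38, sorted by total cost:
- blender+plant: cost 25, value 51
- plant+board game: cost 27, value 53
Minimum cost: 25 $.

25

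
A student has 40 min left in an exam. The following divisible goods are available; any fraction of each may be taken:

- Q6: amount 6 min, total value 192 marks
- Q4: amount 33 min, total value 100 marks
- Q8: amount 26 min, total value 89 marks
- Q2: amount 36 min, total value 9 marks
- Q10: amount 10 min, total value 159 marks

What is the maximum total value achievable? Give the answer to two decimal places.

433.15

Take in order of value per unit:
- Q6 (192/6 per unit): all 6 → value 192, running total 192.00
- Q10 (159/10 per unit): all 10 → value 159, running total 351.00
- Q8 (89/26 per unit): 24 of 26 → value 24×89/26 = 82.1538, running total 433.15
Total 433.15.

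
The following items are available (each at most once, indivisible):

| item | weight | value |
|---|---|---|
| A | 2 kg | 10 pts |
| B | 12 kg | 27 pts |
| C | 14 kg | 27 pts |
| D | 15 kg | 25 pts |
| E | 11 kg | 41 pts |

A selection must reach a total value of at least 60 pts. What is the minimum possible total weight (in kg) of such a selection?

Subsets with value ≥ 60, sorted by total weight:
- B+E: weight 23, value 68
- A+B+E: weight 25, value 78
- C+E: weight 25, value 68
Minimum weight: 23 kg.

23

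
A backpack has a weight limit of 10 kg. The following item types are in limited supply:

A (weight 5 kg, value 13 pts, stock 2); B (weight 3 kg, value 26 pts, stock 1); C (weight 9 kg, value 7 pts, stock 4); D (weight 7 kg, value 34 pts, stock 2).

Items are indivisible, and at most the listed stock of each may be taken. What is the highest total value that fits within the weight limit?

60 pts

Top feasible selections:
- 1×B + 1×D: weight 10, value 60
- 1×A + 1×B: weight 8, value 39
- 1×D: weight 7, value 34
Best: 60 pts.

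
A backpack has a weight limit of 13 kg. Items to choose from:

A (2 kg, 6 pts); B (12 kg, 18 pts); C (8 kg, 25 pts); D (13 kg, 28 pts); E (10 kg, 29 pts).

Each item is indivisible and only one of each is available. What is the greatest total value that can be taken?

35 pts

Check high-value combinations within 13 kg:
- A+E: weight 2+10=12, value 6+29=35
- A+C: weight 2+8=10, value 6+25=31
- E: weight 10, value 29
- D: weight 13, value 28
Best: 35 pts.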